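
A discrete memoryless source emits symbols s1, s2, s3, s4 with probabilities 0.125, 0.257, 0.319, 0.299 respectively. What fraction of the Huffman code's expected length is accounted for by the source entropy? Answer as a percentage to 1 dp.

96.3%

Entropy H = −Σ p log₂ p ≈ 1.9254 bits.
Huffman merges: 1/8+257/1000→191/500; 299/1000+319/1000→309/500; 191/500+309/500→1. L = 2 ≈ 2.0000.
Efficiency = H/L = 1.9254/2.0000 = 96.3%.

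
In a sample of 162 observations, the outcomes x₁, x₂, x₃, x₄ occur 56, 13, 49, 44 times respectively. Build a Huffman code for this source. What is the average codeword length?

Probabilities are the counts divided by 162.
Repeatedly combine the two least-probable nodes; the expected code length is the sum of the merged weights.
merge 13/162 + 22/81 → 19/54
merge 49/162 + 28/81 → 35/54
merge 19/54 + 35/54 → 1
L = 19/54 + 35/54 + 1 = 2 bits/symbol.

2 bits/symbol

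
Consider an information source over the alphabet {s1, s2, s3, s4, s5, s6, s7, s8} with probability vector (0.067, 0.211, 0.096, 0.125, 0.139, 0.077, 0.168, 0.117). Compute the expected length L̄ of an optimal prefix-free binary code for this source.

2.933 bits/symbol

Repeatedly combine the two least-probable nodes; the expected code length is the sum of the merged weights.
merge 67/1000 + 77/1000 → 18/125
merge 12/125 + 117/1000 → 213/1000
merge 1/8 + 139/1000 → 33/125
merge 18/125 + 21/125 → 39/125
merge 211/1000 + 213/1000 → 53/125
merge 33/125 + 39/125 → 72/125
merge 53/125 + 72/125 → 1
L = 18/125 + 213/1000 + 33/125 + 39/125 + 53/125 + 72/125 + 1 = 2933/1000 = 2.933 bits/symbol.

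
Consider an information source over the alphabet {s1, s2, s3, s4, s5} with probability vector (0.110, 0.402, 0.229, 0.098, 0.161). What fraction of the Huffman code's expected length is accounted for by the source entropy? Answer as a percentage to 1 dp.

Entropy H = −Σ p log₂ p ≈ 2.1184 bits.
Huffman merges: 49/500+11/100→26/125; 161/1000+26/125→369/1000; 229/1000+369/1000→299/500; 201/500+299/500→1. L = 87/40 ≈ 2.1750.
Efficiency = H/L = 2.1184/2.1750 = 97.4%.

97.4%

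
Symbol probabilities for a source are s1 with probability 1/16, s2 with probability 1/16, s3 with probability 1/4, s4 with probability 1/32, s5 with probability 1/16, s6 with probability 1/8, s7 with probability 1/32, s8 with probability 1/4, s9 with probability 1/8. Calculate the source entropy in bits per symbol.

Each probability is a power of 1/2, so log₂(1/p) is an integer.
H = Σ p·log₂(1/p) = 1/16·4 + 1/16·4 + 1/4·2 + 1/32·5 + 1/16·4 + 1/8·3 + 1/32·5 + 1/4·2 + 1/8·3 = 2.8125 bits.

2.8125 bits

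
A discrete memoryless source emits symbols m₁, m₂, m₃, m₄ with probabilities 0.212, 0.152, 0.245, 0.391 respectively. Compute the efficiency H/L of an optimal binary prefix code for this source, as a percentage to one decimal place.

Entropy H = −Σ p log₂ p ≈ 1.9144 bits.
Huffman merges: 19/125+53/250→91/250; 49/200+91/250→609/1000; 391/1000+609/1000→1. L = 1973/1000 ≈ 1.9730.
Efficiency = H/L = 1.9144/1.9730 = 97.0%.

97.0%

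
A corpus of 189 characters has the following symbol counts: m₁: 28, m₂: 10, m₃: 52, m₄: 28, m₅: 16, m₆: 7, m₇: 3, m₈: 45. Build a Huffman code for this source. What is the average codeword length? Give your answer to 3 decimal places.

Probabilities are the counts divided by 189.
Repeatedly combine the two least-probable nodes; the expected code length is the sum of the merged weights.
merge 1/63 + 1/27 → 10/189
merge 10/189 + 10/189 → 20/189
merge 16/189 + 20/189 → 4/21
merge 4/27 + 4/27 → 8/27
merge 4/21 + 5/21 → 3/7
merge 52/189 + 8/27 → 4/7
merge 3/7 + 4/7 → 1
L = 10/189 + 20/189 + 4/21 + 8/27 + 3/7 + 4/7 + 1 = 500/189 ≈ 2.646 bits/symbol.

2.646 bits/symbol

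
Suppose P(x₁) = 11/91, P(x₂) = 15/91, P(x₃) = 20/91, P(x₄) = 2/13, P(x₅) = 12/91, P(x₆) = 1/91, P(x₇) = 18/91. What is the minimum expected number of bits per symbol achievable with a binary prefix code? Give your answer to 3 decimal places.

2.714 bits/symbol

Repeatedly combine the two least-probable nodes; the expected code length is the sum of the merged weights.
merge 1/91 + 11/91 → 12/91
merge 12/91 + 12/91 → 24/91
merge 2/13 + 15/91 → 29/91
merge 18/91 + 20/91 → 38/91
merge 24/91 + 29/91 → 53/91
merge 38/91 + 53/91 → 1
L = 12/91 + 24/91 + 29/91 + 38/91 + 53/91 + 1 = 19/7 ≈ 2.714 bits/symbol.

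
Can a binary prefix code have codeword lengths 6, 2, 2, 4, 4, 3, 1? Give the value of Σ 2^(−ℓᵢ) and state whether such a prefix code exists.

With common denominator 2^6 = 64: Σ 2^(−ℓᵢ) = 1/64 + 16/64 + 16/64 + 4/64 + 4/64 + 8/64 + 32/64 = 81/64 = 1.265625.
Kraft's inequality requires Σ ≤ 1; here Σ = 1.265625 > 1, so no such prefix code exists.

1.265625; no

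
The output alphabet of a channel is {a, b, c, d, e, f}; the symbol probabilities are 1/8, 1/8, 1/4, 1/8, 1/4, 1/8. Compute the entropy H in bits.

Each probability is a power of 1/2, so log₂(1/p) is an integer.
H = Σ p·log₂(1/p) = 1/8·3 + 1/8·3 + 1/4·2 + 1/8·3 + 1/4·2 + 1/8·3 = 2.5 bits.

2.5 bits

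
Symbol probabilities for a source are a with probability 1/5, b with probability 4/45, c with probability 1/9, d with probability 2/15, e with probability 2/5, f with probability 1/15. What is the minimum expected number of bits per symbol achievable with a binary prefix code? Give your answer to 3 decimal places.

2.356 bits/symbol

Repeatedly combine the two least-probable nodes; the expected code length is the sum of the merged weights.
merge 1/15 + 4/45 → 7/45
merge 1/9 + 2/15 → 11/45
merge 7/45 + 1/5 → 16/45
merge 11/45 + 16/45 → 3/5
merge 2/5 + 3/5 → 1
L = 7/45 + 11/45 + 16/45 + 3/5 + 1 = 106/45 ≈ 2.356 bits/symbol.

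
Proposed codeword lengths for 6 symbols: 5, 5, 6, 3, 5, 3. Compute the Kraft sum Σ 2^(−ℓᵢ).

0.359375

With common denominator 2^6 = 64: Σ 2^(−ℓᵢ) = 2/64 + 2/64 + 1/64 + 8/64 + 2/64 + 8/64 = 23/64 = 0.359375.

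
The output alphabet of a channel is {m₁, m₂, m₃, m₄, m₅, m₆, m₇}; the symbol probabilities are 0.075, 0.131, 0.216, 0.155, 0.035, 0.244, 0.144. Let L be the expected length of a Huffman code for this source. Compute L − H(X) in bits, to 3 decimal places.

Entropy H = −Σ p log₂ p ≈ 2.6273 bits.
Huffman merges: 7/200+3/40→11/100; 11/100+131/1000→241/1000; 18/125+31/200→299/1000; 27/125+241/1000→457/1000; 61/250+299/1000→543/1000; 457/1000+543/1000→1. L = 53/20 ≈ 2.6500.
L − H = 2.6500 − 2.6273 = 0.023 bits.

0.023 bits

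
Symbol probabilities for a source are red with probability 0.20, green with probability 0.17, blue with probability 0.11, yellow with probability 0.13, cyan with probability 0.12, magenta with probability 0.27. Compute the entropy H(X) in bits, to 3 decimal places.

H = −Σ pᵢ log₂ pᵢ.
−0.20·log₂(0.20) = 0.4644
−0.17·log₂(0.17) = 0.4346
−0.11·log₂(0.11) = 0.3503
−0.13·log₂(0.13) = 0.3826
−0.12·log₂(0.12) = 0.3671
−0.27·log₂(0.27) = 0.5100
Sum ≈ 2.5090 → 2.509 bits.

2.509 bits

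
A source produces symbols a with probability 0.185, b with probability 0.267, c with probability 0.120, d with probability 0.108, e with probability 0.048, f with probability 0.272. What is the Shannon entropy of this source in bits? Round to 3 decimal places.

H = −Σ pᵢ log₂ pᵢ.
−0.185·log₂(0.185) = 0.4504
−0.267·log₂(0.267) = 0.5087
−0.120·log₂(0.120) = 0.3671
−0.108·log₂(0.108) = 0.3468
−0.048·log₂(0.048) = 0.2103
−0.272·log₂(0.272) = 0.5109
Sum ≈ 2.3941 → 2.394 bits.

2.394 bits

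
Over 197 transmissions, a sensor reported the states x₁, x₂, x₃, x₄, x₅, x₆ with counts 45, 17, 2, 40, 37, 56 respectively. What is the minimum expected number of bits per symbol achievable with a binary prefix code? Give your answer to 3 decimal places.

2.381 bits/symbol

Probabilities are the counts divided by 197.
Repeatedly combine the two least-probable nodes; the expected code length is the sum of the merged weights.
merge 2/197 + 17/197 → 19/197
merge 19/197 + 37/197 → 56/197
merge 40/197 + 45/197 → 85/197
merge 56/197 + 56/197 → 112/197
merge 85/197 + 112/197 → 1
L = 19/197 + 56/197 + 85/197 + 112/197 + 1 = 469/197 ≈ 2.381 bits/symbol.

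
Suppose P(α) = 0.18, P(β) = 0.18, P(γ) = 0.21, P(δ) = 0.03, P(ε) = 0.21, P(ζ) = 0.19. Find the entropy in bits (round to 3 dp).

H = −Σ pᵢ log₂ pᵢ.
−0.18·log₂(0.18) = 0.4453
−0.18·log₂(0.18) = 0.4453
−0.21·log₂(0.21) = 0.4728
−0.03·log₂(0.03) = 0.1518
−0.21·log₂(0.21) = 0.4728
−0.19·log₂(0.19) = 0.4552
Sum ≈ 2.4433 → 2.443 bits.

2.443 bits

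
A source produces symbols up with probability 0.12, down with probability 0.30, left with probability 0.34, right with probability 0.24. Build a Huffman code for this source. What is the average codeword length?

Repeatedly combine the two least-probable nodes; the expected code length is the sum of the merged weights.
merge 3/25 + 6/25 → 9/25
merge 3/10 + 17/50 → 16/25
merge 9/25 + 16/25 → 1
L = 9/25 + 16/25 + 1 = 2 bits/symbol.

2 bits/symbol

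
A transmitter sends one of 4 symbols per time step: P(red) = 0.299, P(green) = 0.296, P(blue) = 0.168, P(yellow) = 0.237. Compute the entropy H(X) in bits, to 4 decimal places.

1.9653 bits

H = −Σ pᵢ log₂ pᵢ.
−0.299·log₂(0.299) = 0.5208
−0.296·log₂(0.296) = 0.5199
−0.168·log₂(0.168) = 0.4323
−0.237·log₂(0.237) = 0.4923
Sum ≈ 1.9653 → 1.9653 bits.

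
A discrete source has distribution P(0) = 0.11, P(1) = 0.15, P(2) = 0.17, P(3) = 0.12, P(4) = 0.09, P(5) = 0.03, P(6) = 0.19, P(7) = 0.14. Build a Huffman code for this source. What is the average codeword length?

Repeatedly combine the two least-probable nodes; the expected code length is the sum of the merged weights.
merge 3/100 + 9/100 → 3/25
merge 11/100 + 3/25 → 23/100
merge 3/25 + 7/50 → 13/50
merge 3/20 + 17/100 → 8/25
merge 19/100 + 23/100 → 21/50
merge 13/50 + 8/25 → 29/50
merge 21/50 + 29/50 → 1
L = 3/25 + 23/100 + 13/50 + 8/25 + 21/50 + 29/50 + 1 = 293/100 = 2.93 bits/symbol.

2.93 bits/symbol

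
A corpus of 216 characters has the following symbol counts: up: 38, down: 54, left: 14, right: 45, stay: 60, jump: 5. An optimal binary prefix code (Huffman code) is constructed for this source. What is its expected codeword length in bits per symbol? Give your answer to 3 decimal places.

Probabilities are the counts divided by 216.
Repeatedly combine the two least-probable nodes; the expected code length is the sum of the merged weights.
merge 5/216 + 7/108 → 19/216
merge 19/216 + 19/108 → 19/72
merge 5/24 + 1/4 → 11/24
merge 19/72 + 5/18 → 13/24
merge 11/24 + 13/24 → 1
L = 19/216 + 19/72 + 11/24 + 13/24 + 1 = 127/54 ≈ 2.352 bits/symbol.

2.352 bits/symbol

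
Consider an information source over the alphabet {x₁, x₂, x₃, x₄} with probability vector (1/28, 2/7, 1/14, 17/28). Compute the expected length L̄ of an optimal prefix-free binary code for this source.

Repeatedly combine the two least-probable nodes; the expected code length is the sum of the merged weights.
merge 1/28 + 1/14 → 3/28
merge 3/28 + 2/7 → 11/28
merge 11/28 + 17/28 → 1
L = 3/28 + 11/28 + 1 = 3/2 = 1.5 bits/symbol.

1.5 bits/symbol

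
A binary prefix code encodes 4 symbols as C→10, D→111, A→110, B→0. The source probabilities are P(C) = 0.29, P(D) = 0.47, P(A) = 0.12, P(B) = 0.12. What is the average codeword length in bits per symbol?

2.47 bits/symbol

L̄ = Σ pᵢ·ℓᵢ = 0.29·2 + 0.47·3 + 0.12·3 + 0.12·1 = 2.47 bits/symbol.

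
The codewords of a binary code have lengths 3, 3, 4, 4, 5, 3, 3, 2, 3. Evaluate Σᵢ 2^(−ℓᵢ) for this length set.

With common denominator 2^5 = 32: Σ 2^(−ℓᵢ) = 4/32 + 4/32 + 2/32 + 2/32 + 1/32 + 4/32 + 4/32 + 8/32 + 4/32 = 33/32 = 1.03125.

1.03125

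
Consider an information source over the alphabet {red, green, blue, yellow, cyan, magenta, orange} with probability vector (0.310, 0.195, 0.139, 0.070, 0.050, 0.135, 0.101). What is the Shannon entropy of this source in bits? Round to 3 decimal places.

H = −Σ pᵢ log₂ pᵢ.
−0.310·log₂(0.310) = 0.5238
−0.195·log₂(0.195) = 0.4599
−0.139·log₂(0.139) = 0.3957
−0.070·log₂(0.070) = 0.2686
−0.050·log₂(0.050) = 0.2161
−0.135·log₂(0.135) = 0.3900
−0.101·log₂(0.101) = 0.3341
Sum ≈ 2.5881 → 2.588 bits.

2.588 bits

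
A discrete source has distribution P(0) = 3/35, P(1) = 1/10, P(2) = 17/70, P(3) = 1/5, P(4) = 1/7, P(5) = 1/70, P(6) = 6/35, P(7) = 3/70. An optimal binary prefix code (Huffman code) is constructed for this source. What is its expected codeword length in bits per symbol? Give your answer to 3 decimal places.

Repeatedly combine the two least-probable nodes; the expected code length is the sum of the merged weights.
merge 1/70 + 3/70 → 2/35
merge 2/35 + 3/35 → 1/7
merge 1/10 + 1/7 → 17/70
merge 1/7 + 6/35 → 11/35
merge 1/5 + 17/70 → 31/70
merge 17/70 + 11/35 → 39/70
merge 31/70 + 39/70 → 1
L = 2/35 + 1/7 + 17/70 + 11/35 + 31/70 + 39/70 + 1 = 193/70 ≈ 2.757 bits/symbol.

2.757 bits/symbol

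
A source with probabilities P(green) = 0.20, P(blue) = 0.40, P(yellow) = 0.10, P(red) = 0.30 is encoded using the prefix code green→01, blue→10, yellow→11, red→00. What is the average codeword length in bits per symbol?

2 bits/symbol

L̄ = Σ pᵢ·ℓᵢ = 0.20·2 + 0.40·2 + 0.10·2 + 0.30·2 = 2 bits/symbol.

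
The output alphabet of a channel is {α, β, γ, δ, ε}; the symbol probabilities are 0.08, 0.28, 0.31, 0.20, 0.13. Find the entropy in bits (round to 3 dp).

H = −Σ pᵢ log₂ pᵢ.
−0.08·log₂(0.08) = 0.2915
−0.28·log₂(0.28) = 0.5142
−0.31·log₂(0.31) = 0.5238
−0.20·log₂(0.20) = 0.4644
−0.13·log₂(0.13) = 0.3826
Sum ≈ 2.1766 → 2.177 bits.

2.177 bits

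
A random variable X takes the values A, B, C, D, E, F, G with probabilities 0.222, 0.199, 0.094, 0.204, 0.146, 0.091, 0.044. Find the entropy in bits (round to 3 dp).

2.652 bits

H = −Σ pᵢ log₂ pᵢ.
−0.222·log₂(0.222) = 0.4820
−0.199·log₂(0.199) = 0.4635
−0.094·log₂(0.094) = 0.3207
−0.204·log₂(0.204) = 0.4678
−0.146·log₂(0.146) = 0.4053
−0.091·log₂(0.091) = 0.3147
−0.044·log₂(0.044) = 0.1983
Sum ≈ 2.6523 → 2.652 bits.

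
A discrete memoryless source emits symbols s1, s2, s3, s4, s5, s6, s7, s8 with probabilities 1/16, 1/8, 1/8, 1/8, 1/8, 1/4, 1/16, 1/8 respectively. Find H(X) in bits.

2.875 bits

Each probability is a power of 1/2, so log₂(1/p) is an integer.
H = Σ p·log₂(1/p) = 1/16·4 + 1/8·3 + 1/8·3 + 1/8·3 + 1/8·3 + 1/4·2 + 1/16·4 + 1/8·3 = 2.875 bits.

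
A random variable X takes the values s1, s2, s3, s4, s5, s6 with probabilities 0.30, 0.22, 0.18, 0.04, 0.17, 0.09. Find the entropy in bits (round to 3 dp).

2.380 bits

H = −Σ pᵢ log₂ pᵢ.
−0.30·log₂(0.30) = 0.5211
−0.22·log₂(0.22) = 0.4806
−0.18·log₂(0.18) = 0.4453
−0.04·log₂(0.04) = 0.1858
−0.17·log₂(0.17) = 0.4346
−0.09·log₂(0.09) = 0.3127
Sum ≈ 2.3800 → 2.380 bits.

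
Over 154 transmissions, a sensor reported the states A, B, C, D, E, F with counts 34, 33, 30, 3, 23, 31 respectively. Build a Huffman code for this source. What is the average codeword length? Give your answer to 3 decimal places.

Probabilities are the counts divided by 154.
Repeatedly combine the two least-probable nodes; the expected code length is the sum of the merged weights.
merge 3/154 + 23/154 → 13/77
merge 13/77 + 15/77 → 4/11
merge 31/154 + 3/14 → 32/77
merge 17/77 + 4/11 → 45/77
merge 32/77 + 45/77 → 1
L = 13/77 + 4/11 + 32/77 + 45/77 + 1 = 195/77 ≈ 2.532 bits/symbol.

2.532 bits/symbol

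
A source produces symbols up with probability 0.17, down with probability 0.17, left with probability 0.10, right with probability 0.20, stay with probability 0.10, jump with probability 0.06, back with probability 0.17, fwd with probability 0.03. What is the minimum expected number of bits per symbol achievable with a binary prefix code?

Repeatedly combine the two least-probable nodes; the expected code length is the sum of the merged weights.
merge 3/100 + 3/50 → 9/100
merge 9/100 + 1/10 → 19/100
merge 1/10 + 17/100 → 27/100
merge 17/100 + 17/100 → 17/50
merge 19/100 + 1/5 → 39/100
merge 27/100 + 17/50 → 61/100
merge 39/100 + 61/100 → 1
L = 9/100 + 19/100 + 27/100 + 17/50 + 39/100 + 61/100 + 1 = 289/100 = 2.89 bits/symbol.

2.89 bits/symbol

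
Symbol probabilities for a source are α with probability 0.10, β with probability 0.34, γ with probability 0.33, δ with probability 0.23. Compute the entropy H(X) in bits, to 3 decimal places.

H = −Σ pᵢ log₂ pᵢ.
−0.10·log₂(0.10) = 0.3322
−0.34·log₂(0.34) = 0.5292
−0.33·log₂(0.33) = 0.5278
−0.23·log₂(0.23) = 0.4877
Sum ≈ 1.8769 → 1.877 bits.

1.877 bits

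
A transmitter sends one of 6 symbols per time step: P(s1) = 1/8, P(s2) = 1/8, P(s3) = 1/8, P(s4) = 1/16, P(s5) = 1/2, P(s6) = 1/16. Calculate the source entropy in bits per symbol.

2.125 bits

Each probability is a power of 1/2, so log₂(1/p) is an integer.
H = Σ p·log₂(1/p) = 1/8·3 + 1/8·3 + 1/8·3 + 1/16·4 + 1/2·1 + 1/16·4 = 2.125 bits.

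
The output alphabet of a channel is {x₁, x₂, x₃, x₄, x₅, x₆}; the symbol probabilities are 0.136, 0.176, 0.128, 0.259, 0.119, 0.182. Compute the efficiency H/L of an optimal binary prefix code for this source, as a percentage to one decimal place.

98.9%

Entropy H = −Σ p log₂ p ≈ 2.5298 bits.
Huffman merges: 119/1000+16/125→247/1000; 17/125+22/125→39/125; 91/500+247/1000→429/1000; 259/1000+39/125→571/1000; 429/1000+571/1000→1. L = 2559/1000 ≈ 2.5590.
Efficiency = H/L = 2.5298/2.5590 = 98.9%.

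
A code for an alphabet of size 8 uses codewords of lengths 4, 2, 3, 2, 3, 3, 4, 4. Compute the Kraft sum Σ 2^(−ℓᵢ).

1.0625

With common denominator 2^4 = 16: Σ 2^(−ℓᵢ) = 1/16 + 4/16 + 2/16 + 4/16 + 2/16 + 2/16 + 1/16 + 1/16 = 17/16 = 1.0625.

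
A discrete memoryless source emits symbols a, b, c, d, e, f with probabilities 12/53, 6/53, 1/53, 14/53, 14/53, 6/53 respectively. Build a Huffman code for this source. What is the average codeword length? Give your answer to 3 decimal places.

2.377 bits/symbol

Repeatedly combine the two least-probable nodes; the expected code length is the sum of the merged weights.
merge 1/53 + 6/53 → 7/53
merge 6/53 + 7/53 → 13/53
merge 12/53 + 13/53 → 25/53
merge 14/53 + 14/53 → 28/53
merge 25/53 + 28/53 → 1
L = 7/53 + 13/53 + 25/53 + 28/53 + 1 = 126/53 ≈ 2.377 bits/symbol.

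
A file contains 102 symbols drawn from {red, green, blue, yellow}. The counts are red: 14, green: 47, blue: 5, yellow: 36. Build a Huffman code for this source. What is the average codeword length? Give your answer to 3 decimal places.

Probabilities are the counts divided by 102.
Repeatedly combine the two least-probable nodes; the expected code length is the sum of the merged weights.
merge 5/102 + 7/51 → 19/102
merge 19/102 + 6/17 → 55/102
merge 47/102 + 55/102 → 1
L = 19/102 + 55/102 + 1 = 88/51 ≈ 1.725 bits/symbol.

1.725 bits/symbol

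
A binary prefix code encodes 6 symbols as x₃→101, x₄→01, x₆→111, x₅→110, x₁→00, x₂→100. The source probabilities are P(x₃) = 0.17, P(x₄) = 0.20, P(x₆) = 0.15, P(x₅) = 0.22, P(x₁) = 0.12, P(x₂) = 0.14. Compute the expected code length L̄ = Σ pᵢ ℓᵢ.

2.68 bits/symbol

L̄ = Σ pᵢ·ℓᵢ = 0.17·3 + 0.20·2 + 0.15·3 + 0.22·3 + 0.12·2 + 0.14·3 = 2.68 bits/symbol.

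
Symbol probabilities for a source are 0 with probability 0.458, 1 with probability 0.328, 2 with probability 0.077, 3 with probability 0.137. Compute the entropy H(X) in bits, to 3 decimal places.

1.721 bits

H = −Σ pᵢ log₂ pᵢ.
−0.458·log₂(0.458) = 0.5160
−0.328·log₂(0.328) = 0.5275
−0.077·log₂(0.077) = 0.2848
−0.137·log₂(0.137) = 0.3929
Sum ≈ 1.7212 → 1.721 bits.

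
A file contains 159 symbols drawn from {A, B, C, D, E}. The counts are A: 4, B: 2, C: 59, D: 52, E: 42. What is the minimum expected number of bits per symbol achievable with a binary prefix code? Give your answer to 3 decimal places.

Probabilities are the counts divided by 159.
Repeatedly combine the two least-probable nodes; the expected code length is the sum of the merged weights.
merge 2/159 + 4/159 → 2/53
merge 2/53 + 14/53 → 16/53
merge 16/53 + 52/159 → 100/159
merge 59/159 + 100/159 → 1
L = 2/53 + 16/53 + 100/159 + 1 = 313/159 ≈ 1.969 bits/symbol.

1.969 bits/symbol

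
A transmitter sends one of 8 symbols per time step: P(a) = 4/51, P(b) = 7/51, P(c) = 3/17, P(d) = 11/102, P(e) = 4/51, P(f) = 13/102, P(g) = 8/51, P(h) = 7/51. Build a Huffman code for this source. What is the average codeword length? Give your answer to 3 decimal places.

2.980 bits/symbol

Repeatedly combine the two least-probable nodes; the expected code length is the sum of the merged weights.
merge 4/51 + 4/51 → 8/51
merge 11/102 + 13/102 → 4/17
merge 7/51 + 7/51 → 14/51
merge 8/51 + 8/51 → 16/51
merge 3/17 + 4/17 → 7/17
merge 14/51 + 16/51 → 10/17
merge 7/17 + 10/17 → 1
L = 8/51 + 4/17 + 14/51 + 16/51 + 7/17 + 10/17 + 1 = 152/51 ≈ 2.980 bits/symbol.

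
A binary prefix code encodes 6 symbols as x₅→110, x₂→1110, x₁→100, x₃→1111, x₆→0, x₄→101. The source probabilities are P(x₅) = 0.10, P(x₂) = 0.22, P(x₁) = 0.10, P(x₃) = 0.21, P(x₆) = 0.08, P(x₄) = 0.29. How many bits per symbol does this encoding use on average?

L̄ = Σ pᵢ·ℓᵢ = 0.10·3 + 0.22·4 + 0.10·3 + 0.21·4 + 0.08·1 + 0.29·3 = 3.27 bits/symbol.

3.27 bits/symbol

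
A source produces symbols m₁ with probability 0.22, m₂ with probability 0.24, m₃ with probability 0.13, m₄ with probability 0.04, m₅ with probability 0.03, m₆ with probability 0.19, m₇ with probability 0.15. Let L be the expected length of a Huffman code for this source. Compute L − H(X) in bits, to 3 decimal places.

Entropy H = −Σ p log₂ p ≈ 2.5606 bits.
Huffman merges: 3/100+1/25→7/100; 7/100+13/100→1/5; 3/20+19/100→17/50; 1/5+11/50→21/50; 6/25+17/50→29/50; 21/50+29/50→1. L = 261/100 ≈ 2.6100.
L − H = 2.6100 − 2.5606 = 0.049 bits.

0.049 bits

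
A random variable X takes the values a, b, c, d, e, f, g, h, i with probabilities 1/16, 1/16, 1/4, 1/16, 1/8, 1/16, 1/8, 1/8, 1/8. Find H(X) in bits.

Each probability is a power of 1/2, so log₂(1/p) is an integer.
H = Σ p·log₂(1/p) = 1/16·4 + 1/16·4 + 1/4·2 + 1/16·4 + 1/8·3 + 1/16·4 + 1/8·3 + 1/8·3 + 1/8·3 = 3 bits.

3 bits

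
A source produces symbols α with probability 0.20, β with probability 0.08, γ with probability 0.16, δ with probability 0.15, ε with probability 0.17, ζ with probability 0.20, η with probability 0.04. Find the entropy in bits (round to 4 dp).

H = −Σ pᵢ log₂ pᵢ.
−0.20·log₂(0.20) = 0.4644
−0.08·log₂(0.08) = 0.2915
−0.16·log₂(0.16) = 0.4230
−0.15·log₂(0.15) = 0.4105
−0.17·log₂(0.17) = 0.4346
−0.20·log₂(0.20) = 0.4644
−0.04·log₂(0.04) = 0.1858
Sum ≈ 2.6742 → 2.6742 bits.

2.6742 bits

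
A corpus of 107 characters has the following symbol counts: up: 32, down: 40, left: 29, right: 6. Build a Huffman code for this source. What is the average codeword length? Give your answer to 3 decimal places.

Probabilities are the counts divided by 107.
Repeatedly combine the two least-probable nodes; the expected code length is the sum of the merged weights.
merge 6/107 + 29/107 → 35/107
merge 32/107 + 35/107 → 67/107
merge 40/107 + 67/107 → 1
L = 35/107 + 67/107 + 1 = 209/107 ≈ 1.953 bits/symbol.

1.953 bits/symbol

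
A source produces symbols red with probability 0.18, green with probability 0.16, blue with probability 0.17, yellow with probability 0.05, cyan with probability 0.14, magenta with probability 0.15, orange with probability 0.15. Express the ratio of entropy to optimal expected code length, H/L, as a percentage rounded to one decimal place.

Entropy H = −Σ p log₂ p ≈ 2.7372 bits.
Huffman merges: 1/20+7/50→19/100; 3/20+3/20→3/10; 4/25+17/100→33/100; 9/50+19/100→37/100; 3/10+33/100→63/100; 37/100+63/100→1. L = 141/50 ≈ 2.8200.
Efficiency = H/L = 2.7372/2.8200 = 97.1%.

97.1%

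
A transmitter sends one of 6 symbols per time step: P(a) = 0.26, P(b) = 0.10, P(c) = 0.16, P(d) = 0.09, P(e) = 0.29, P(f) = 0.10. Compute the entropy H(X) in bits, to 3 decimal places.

2.423 bits

H = −Σ pᵢ log₂ pᵢ.
−0.26·log₂(0.26) = 0.5053
−0.10·log₂(0.10) = 0.3322
−0.16·log₂(0.16) = 0.4230
−0.09·log₂(0.09) = 0.3127
−0.29·log₂(0.29) = 0.5179
−0.10·log₂(0.10) = 0.3322
Sum ≈ 2.4232 → 2.423 bits.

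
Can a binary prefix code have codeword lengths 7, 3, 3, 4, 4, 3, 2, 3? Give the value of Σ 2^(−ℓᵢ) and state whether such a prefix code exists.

With common denominator 2^7 = 128: Σ 2^(−ℓᵢ) = 1/128 + 16/128 + 16/128 + 8/128 + 8/128 + 16/128 + 32/128 + 16/128 = 113/128 = 0.8828125.
Kraft's inequality requires Σ ≤ 1; here Σ = 0.8828125 ≤ 1, so such a prefix code exists.

0.8828125; yes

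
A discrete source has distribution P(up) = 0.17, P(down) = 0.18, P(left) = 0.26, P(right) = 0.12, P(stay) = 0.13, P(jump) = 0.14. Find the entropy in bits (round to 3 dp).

H = −Σ pᵢ log₂ pᵢ.
−0.17·log₂(0.17) = 0.4346
−0.18·log₂(0.18) = 0.4453
−0.26·log₂(0.26) = 0.5053
−0.12·log₂(0.12) = 0.3671
−0.13·log₂(0.13) = 0.3826
−0.14·log₂(0.14) = 0.3971
Sum ≈ 2.5320 → 2.532 bits.

2.532 bits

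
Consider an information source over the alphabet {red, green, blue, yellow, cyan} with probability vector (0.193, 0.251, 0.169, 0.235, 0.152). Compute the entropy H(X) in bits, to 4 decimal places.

2.2962 bits

H = −Σ pᵢ log₂ pᵢ.
−0.193·log₂(0.193) = 0.4581
−0.251·log₂(0.251) = 0.5006
−0.169·log₂(0.169) = 0.4335
−0.235·log₂(0.235) = 0.4910
−0.152·log₂(0.152) = 0.4131
Sum ≈ 2.2962 → 2.2962 bits.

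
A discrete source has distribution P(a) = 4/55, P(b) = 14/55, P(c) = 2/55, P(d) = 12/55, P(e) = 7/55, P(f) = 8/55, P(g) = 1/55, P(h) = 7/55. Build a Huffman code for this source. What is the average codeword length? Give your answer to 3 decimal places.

Repeatedly combine the two least-probable nodes; the expected code length is the sum of the merged weights.
merge 1/55 + 2/55 → 3/55
merge 3/55 + 4/55 → 7/55
merge 7/55 + 7/55 → 14/55
merge 7/55 + 8/55 → 3/11
merge 12/55 + 14/55 → 26/55
merge 14/55 + 3/11 → 29/55
merge 26/55 + 29/55 → 1
L = 3/55 + 7/55 + 14/55 + 3/11 + 26/55 + 29/55 + 1 = 149/55 ≈ 2.709 bits/symbol.

2.709 bits/symbol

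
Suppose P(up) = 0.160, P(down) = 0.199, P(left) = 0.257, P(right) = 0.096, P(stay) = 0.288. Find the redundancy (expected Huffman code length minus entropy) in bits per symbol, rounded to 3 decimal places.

Entropy H = −Σ p log₂ p ≈ 2.2320 bits.
Huffman merges: 12/125+4/25→32/125; 199/1000+32/125→91/200; 257/1000+36/125→109/200; 91/200+109/200→1. L = 282/125 ≈ 2.2560.
L − H = 2.2560 − 2.2320 = 0.024 bits.

0.024 bits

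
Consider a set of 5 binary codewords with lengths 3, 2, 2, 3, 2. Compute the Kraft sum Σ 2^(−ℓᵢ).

With common denominator 2^3 = 8: Σ 2^(−ℓᵢ) = 1/8 + 2/8 + 2/8 + 1/8 + 2/8 = 8/8 = 1.

1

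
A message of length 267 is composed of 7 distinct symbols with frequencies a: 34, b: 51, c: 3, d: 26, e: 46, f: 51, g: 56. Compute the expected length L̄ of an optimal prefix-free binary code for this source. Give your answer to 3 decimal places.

2.708 bits/symbol

Probabilities are the counts divided by 267.
Repeatedly combine the two least-probable nodes; the expected code length is the sum of the merged weights.
merge 1/89 + 26/267 → 29/267
merge 29/267 + 34/267 → 21/89
merge 46/267 + 17/89 → 97/267
merge 17/89 + 56/267 → 107/267
merge 21/89 + 97/267 → 160/267
merge 107/267 + 160/267 → 1
L = 29/267 + 21/89 + 97/267 + 107/267 + 160/267 + 1 = 241/89 ≈ 2.708 bits/symbol.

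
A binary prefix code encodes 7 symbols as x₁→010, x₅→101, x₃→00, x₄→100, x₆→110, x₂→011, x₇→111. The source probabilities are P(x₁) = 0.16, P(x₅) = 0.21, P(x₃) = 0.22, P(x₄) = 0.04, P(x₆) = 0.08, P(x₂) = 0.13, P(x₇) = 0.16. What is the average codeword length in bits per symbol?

2.78 bits/symbol

L̄ = Σ pᵢ·ℓᵢ = 0.16·3 + 0.21·3 + 0.22·2 + 0.04·3 + 0.08·3 + 0.13·3 + 0.16·3 = 2.78 bits/symbol.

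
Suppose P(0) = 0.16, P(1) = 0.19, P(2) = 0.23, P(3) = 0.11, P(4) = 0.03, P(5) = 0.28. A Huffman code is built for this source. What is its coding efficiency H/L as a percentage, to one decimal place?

97.6%

Entropy H = −Σ p log₂ p ≈ 2.3822 bits.
Huffman merges: 3/100+11/100→7/50; 7/50+4/25→3/10; 19/100+23/100→21/50; 7/25+3/10→29/50; 21/50+29/50→1. L = 61/25 ≈ 2.4400.
Efficiency = H/L = 2.3822/2.4400 = 97.6%.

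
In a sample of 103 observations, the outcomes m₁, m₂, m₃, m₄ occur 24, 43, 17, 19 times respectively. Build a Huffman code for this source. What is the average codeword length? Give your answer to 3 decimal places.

Probabilities are the counts divided by 103.
Repeatedly combine the two least-probable nodes; the expected code length is the sum of the merged weights.
merge 17/103 + 19/103 → 36/103
merge 24/103 + 36/103 → 60/103
merge 43/103 + 60/103 → 1
L = 36/103 + 60/103 + 1 = 199/103 ≈ 1.932 bits/symbol.

1.932 bits/symbol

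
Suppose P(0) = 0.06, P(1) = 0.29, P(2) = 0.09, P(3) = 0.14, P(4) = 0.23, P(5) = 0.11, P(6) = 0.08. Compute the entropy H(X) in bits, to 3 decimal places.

H = −Σ pᵢ log₂ pᵢ.
−0.06·log₂(0.06) = 0.2435
−0.29·log₂(0.29) = 0.5179
−0.09·log₂(0.09) = 0.3127
−0.14·log₂(0.14) = 0.3971
−0.23·log₂(0.23) = 0.4877
−0.11·log₂(0.11) = 0.3503
−0.08·log₂(0.08) = 0.2915
Sum ≈ 2.6007 → 2.601 bits.

2.601 bits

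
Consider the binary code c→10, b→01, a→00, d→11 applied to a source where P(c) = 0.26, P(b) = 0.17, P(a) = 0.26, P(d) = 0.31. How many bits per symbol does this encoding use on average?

L̄ = Σ pᵢ·ℓᵢ = 0.26·2 + 0.17·2 + 0.26·2 + 0.31·2 = 2 bits/symbol.

2 bits/symbol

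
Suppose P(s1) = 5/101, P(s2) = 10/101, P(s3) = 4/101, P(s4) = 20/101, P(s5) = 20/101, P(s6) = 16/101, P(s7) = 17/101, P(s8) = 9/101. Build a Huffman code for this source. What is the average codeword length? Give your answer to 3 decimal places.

2.871 bits/symbol

Repeatedly combine the two least-probable nodes; the expected code length is the sum of the merged weights.
merge 4/101 + 5/101 → 9/101
merge 9/101 + 9/101 → 18/101
merge 10/101 + 16/101 → 26/101
merge 17/101 + 18/101 → 35/101
merge 20/101 + 20/101 → 40/101
merge 26/101 + 35/101 → 61/101
merge 40/101 + 61/101 → 1
L = 9/101 + 18/101 + 26/101 + 35/101 + 40/101 + 61/101 + 1 = 290/101 ≈ 2.871 bits/symbol.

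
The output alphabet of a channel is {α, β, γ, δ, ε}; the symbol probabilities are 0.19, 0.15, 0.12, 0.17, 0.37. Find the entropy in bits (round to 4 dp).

H = −Σ pᵢ log₂ pᵢ.
−0.19·log₂(0.19) = 0.4552
−0.15·log₂(0.15) = 0.4105
−0.12·log₂(0.12) = 0.3671
−0.17·log₂(0.17) = 0.4346
−0.37·log₂(0.37) = 0.5307
Sum ≈ 2.1982 → 2.1982 bits.

2.1982 bits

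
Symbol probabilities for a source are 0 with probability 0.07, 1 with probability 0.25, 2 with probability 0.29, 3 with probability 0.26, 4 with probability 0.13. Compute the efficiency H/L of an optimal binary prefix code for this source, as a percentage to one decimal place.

98.8%

Entropy H = −Σ p log₂ p ≈ 2.1744 bits.
Huffman merges: 7/100+13/100→1/5; 1/5+1/4→9/20; 13/50+29/100→11/20; 9/20+11/20→1. L = 11/5 ≈ 2.2000.
Efficiency = H/L = 2.1744/2.2000 = 98.8%.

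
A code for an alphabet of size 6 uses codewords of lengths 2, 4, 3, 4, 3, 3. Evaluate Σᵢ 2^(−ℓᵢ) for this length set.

0.75

With common denominator 2^4 = 16: Σ 2^(−ℓᵢ) = 4/16 + 1/16 + 2/16 + 1/16 + 2/16 + 2/16 = 12/16 = 0.75.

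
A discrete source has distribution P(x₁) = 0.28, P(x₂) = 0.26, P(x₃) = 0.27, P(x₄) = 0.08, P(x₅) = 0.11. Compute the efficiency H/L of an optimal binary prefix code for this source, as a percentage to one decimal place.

Entropy H = −Σ p log₂ p ≈ 2.1713 bits.
Huffman merges: 2/25+11/100→19/100; 19/100+13/50→9/20; 27/100+7/25→11/20; 9/20+11/20→1. L = 219/100 ≈ 2.1900.
Efficiency = H/L = 2.1713/2.1900 = 99.1%.

99.1%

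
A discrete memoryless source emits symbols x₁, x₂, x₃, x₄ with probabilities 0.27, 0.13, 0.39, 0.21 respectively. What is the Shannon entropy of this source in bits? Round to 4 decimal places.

1.8953 bits

H = −Σ pᵢ log₂ pᵢ.
−0.27·log₂(0.27) = 0.5100
−0.13·log₂(0.13) = 0.3826
−0.39·log₂(0.39) = 0.5298
−0.21·log₂(0.21) = 0.4728
Sum ≈ 1.8953 → 1.8953 bits.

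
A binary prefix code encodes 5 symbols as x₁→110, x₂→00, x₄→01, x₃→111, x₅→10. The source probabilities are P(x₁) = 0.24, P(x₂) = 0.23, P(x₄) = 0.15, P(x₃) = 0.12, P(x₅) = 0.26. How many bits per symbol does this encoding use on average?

L̄ = Σ pᵢ·ℓᵢ = 0.24·3 + 0.23·2 + 0.15·2 + 0.12·3 + 0.26·2 = 2.36 bits/symbol.

2.36 bits/symbol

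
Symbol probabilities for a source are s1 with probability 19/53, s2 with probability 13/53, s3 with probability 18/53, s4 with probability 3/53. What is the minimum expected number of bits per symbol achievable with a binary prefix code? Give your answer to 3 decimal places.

Repeatedly combine the two least-probable nodes; the expected code length is the sum of the merged weights.
merge 3/53 + 13/53 → 16/53
merge 16/53 + 18/53 → 34/53
merge 19/53 + 34/53 → 1
L = 16/53 + 34/53 + 1 = 103/53 ≈ 1.943 bits/symbol.

1.943 bits/symbol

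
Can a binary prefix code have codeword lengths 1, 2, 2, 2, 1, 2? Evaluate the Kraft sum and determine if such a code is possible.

2; no

With common denominator 2^2 = 4: Σ 2^(−ℓᵢ) = 2/4 + 1/4 + 1/4 + 1/4 + 2/4 + 1/4 = 8/4 = 2.
Kraft's inequality requires Σ ≤ 1; here Σ = 2 > 1, so no such prefix code exists.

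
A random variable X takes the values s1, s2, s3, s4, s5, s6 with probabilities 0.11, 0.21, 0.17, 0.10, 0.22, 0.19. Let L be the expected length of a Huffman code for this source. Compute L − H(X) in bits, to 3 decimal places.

Entropy H = −Σ p log₂ p ≈ 2.5257 bits.
Huffman merges: 1/10+11/100→21/100; 17/100+19/100→9/25; 21/100+21/100→21/50; 11/50+9/25→29/50; 21/50+29/50→1. L = 257/100 ≈ 2.5700.
L − H = 2.5700 − 2.5257 = 0.044 bits.

0.044 bits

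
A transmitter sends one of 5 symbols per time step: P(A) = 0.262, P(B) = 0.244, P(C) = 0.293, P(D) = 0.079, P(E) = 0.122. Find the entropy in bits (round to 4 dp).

H = −Σ pᵢ log₂ pᵢ.
−0.262·log₂(0.262) = 0.5063
−0.244·log₂(0.244) = 0.4966
−0.293·log₂(0.293) = 0.5189
−0.079·log₂(0.079) = 0.2893
−0.122·log₂(0.122) = 0.3703
Sum ≈ 2.1813 → 2.1813 bits.

2.1813 bits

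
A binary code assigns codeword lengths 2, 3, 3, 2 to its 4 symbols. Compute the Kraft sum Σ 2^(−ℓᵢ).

0.75

With common denominator 2^3 = 8: Σ 2^(−ℓᵢ) = 2/8 + 1/8 + 1/8 + 2/8 = 6/8 = 0.75.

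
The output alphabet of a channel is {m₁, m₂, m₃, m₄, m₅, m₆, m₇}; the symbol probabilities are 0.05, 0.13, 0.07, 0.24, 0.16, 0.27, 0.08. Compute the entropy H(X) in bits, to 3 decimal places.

H = −Σ pᵢ log₂ pᵢ.
−0.05·log₂(0.05) = 0.2161
−0.13·log₂(0.13) = 0.3826
−0.07·log₂(0.07) = 0.2686
−0.24·log₂(0.24) = 0.4941
−0.16·log₂(0.16) = 0.4230
−0.27·log₂(0.27) = 0.5100
−0.08·log₂(0.08) = 0.2915
Sum ≈ 2.5860 → 2.586 bits.

2.586 bits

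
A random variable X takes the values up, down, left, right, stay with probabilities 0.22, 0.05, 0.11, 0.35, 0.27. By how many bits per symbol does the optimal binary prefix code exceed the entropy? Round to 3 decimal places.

Entropy H = −Σ p log₂ p ≈ 2.0871 bits.
Huffman merges: 1/20+11/100→4/25; 4/25+11/50→19/50; 27/100+7/20→31/50; 19/50+31/50→1. L = 54/25 ≈ 2.1600.
L − H = 2.1600 − 2.0871 = 0.073 bits.

0.073 bits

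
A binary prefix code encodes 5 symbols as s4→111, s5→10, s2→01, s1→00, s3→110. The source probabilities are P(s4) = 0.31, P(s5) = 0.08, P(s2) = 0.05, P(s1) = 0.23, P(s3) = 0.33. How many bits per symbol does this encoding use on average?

L̄ = Σ pᵢ·ℓᵢ = 0.31·3 + 0.08·2 + 0.05·2 + 0.23·2 + 0.33·3 = 2.64 bits/symbol.

2.64 bits/symbol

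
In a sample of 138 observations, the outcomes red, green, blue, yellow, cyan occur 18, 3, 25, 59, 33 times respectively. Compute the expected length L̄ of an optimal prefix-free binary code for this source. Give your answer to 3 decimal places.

2.058 bits/symbol

Probabilities are the counts divided by 138.
Repeatedly combine the two least-probable nodes; the expected code length is the sum of the merged weights.
merge 1/46 + 3/23 → 7/46
merge 7/46 + 25/138 → 1/3
merge 11/46 + 1/3 → 79/138
merge 59/138 + 79/138 → 1
L = 7/46 + 1/3 + 79/138 + 1 = 142/69 ≈ 2.058 bits/symbol.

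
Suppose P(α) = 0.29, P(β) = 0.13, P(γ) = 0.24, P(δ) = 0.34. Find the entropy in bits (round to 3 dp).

H = −Σ pᵢ log₂ pᵢ.
−0.29·log₂(0.29) = 0.5179
−0.13·log₂(0.13) = 0.3826
−0.24·log₂(0.24) = 0.4941
−0.34·log₂(0.34) = 0.5292
Sum ≈ 1.9239 → 1.924 bits.

1.924 bits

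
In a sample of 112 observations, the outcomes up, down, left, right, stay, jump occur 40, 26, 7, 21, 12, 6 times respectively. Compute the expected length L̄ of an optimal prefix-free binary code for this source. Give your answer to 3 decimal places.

Probabilities are the counts divided by 112.
Repeatedly combine the two least-probable nodes; the expected code length is the sum of the merged weights.
merge 3/56 + 1/16 → 13/112
merge 3/28 + 13/112 → 25/112
merge 3/16 + 25/112 → 23/56
merge 13/56 + 5/14 → 33/56
merge 23/56 + 33/56 → 1
L = 13/112 + 25/112 + 23/56 + 33/56 + 1 = 131/56 ≈ 2.339 bits/symbol.

2.339 bits/symbol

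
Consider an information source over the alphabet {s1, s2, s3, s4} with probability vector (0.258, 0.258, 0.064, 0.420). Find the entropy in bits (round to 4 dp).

H = −Σ pᵢ log₂ pᵢ.
−0.258·log₂(0.258) = 0.5043
−0.258·log₂(0.258) = 0.5043
−0.064·log₂(0.064) = 0.2538
−0.420·log₂(0.420) = 0.5256
Sum ≈ 1.7880 → 1.7880 bits.

1.7880 bits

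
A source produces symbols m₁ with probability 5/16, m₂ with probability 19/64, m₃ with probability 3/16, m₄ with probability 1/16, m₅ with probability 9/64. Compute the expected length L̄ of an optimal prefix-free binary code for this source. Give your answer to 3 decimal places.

2.203 bits/symbol

Repeatedly combine the two least-probable nodes; the expected code length is the sum of the merged weights.
merge 1/16 + 9/64 → 13/64
merge 3/16 + 13/64 → 25/64
merge 19/64 + 5/16 → 39/64
merge 25/64 + 39/64 → 1
L = 13/64 + 25/64 + 39/64 + 1 = 141/64 ≈ 2.203 bits/symbol.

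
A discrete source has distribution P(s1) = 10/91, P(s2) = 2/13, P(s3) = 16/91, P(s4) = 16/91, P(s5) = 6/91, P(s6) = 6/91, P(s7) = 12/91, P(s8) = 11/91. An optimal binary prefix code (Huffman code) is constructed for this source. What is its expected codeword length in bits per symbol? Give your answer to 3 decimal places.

Repeatedly combine the two least-probable nodes; the expected code length is the sum of the merged weights.
merge 6/91 + 6/91 → 12/91
merge 10/91 + 11/91 → 3/13
merge 12/91 + 12/91 → 24/91
merge 2/13 + 16/91 → 30/91
merge 16/91 + 3/13 → 37/91
merge 24/91 + 30/91 → 54/91
merge 37/91 + 54/91 → 1
L = 12/91 + 3/13 + 24/91 + 30/91 + 37/91 + 54/91 + 1 = 269/91 ≈ 2.956 bits/symbol.

2.956 bits/symbol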